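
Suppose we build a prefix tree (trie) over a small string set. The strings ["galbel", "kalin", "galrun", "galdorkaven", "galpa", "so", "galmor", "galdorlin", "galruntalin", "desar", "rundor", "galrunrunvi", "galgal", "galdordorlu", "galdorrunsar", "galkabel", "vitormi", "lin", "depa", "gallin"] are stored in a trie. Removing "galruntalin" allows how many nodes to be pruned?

5

A node on "galruntalin"'s path can go only if nothing else ends at it or branches off below it.
The suffix "talin" (5 nodes) is used only by "galruntalin"; the node for "galrun" still has the child "r", so pruning stops there.
Nodes removed: 5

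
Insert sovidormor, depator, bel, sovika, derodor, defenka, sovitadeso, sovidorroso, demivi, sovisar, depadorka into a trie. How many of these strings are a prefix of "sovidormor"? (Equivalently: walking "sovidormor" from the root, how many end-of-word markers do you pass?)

Check each prefix of "sovidormor" against the stored set — each match is an end-marker on the path.
Prefixes of the query that are stored words: "sovidormor"
Count: 1

1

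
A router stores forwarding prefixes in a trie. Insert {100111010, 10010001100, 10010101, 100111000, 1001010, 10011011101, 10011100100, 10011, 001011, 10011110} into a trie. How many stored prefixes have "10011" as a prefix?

6

Filter for entries beginning with "10011":
Matches: "10011", "10011011101", "100111000", "10011100100", "100111010", "10011110"
Count: 6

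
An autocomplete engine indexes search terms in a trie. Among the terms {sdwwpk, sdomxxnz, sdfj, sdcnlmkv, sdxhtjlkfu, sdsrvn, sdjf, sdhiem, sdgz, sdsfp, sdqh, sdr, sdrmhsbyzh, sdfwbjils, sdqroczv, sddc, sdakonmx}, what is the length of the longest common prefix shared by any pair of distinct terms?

Look for the deepest trie node that still has at least two words in its subtree.
e.g. "sdfj" and "sdfwbjils" share the prefix "sdf" of length 3; no pair shares a longer one.
Longest shared-prefix length: 3

3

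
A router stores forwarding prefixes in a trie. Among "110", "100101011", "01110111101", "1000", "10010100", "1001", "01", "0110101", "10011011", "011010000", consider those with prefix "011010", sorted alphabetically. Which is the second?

Words with prefix "011010", in lexicographic order: "011010000", "0110101"
Position 2: 0110101

0110101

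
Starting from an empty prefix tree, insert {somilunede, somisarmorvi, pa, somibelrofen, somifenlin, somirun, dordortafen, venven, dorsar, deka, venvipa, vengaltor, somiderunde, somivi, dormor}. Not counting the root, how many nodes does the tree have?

Count nodes per top-level branch (shared prefixes stored once):
  'd'-branch (deka, dordortafen, dormor, dorsar): 20 nodes
  'p'-branch (pa): 2 nodes
  's'-branch (somibelrofen, somiderunde, somifenlin, somilunede, somirun, somisarmorvi, somivi): 44 nodes
  'v'-branch (vengaltor, venven, venvipa): 15 nodes
Sum: 81

81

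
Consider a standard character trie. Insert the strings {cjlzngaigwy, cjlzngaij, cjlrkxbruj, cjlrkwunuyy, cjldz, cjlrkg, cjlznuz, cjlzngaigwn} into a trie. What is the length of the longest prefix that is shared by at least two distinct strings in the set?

Equivalently: take the maximum, over all pairs, of their longest common prefix length.
"cjlzngaigwn" and "cjlzngaigwy" agree on "cjlzngaigw" (10 characters) before diverging; nothing deeper is shared.
Longest shared-prefix length: 10

10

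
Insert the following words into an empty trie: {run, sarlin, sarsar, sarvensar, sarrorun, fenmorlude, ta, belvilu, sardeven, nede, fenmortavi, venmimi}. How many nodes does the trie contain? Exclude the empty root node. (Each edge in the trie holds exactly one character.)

Count nodes per top-level branch (shared prefixes stored once):
  'b'-branch (belvilu): 7 nodes
  'f'-branch (fenmorlude, fenmortavi): 14 nodes
  'n'-branch (nede): 4 nodes
  'r'-branch (run): 3 nodes
  's'-branch (sardeven, sarlin, sarrorun, sarsar, sarvensar): 25 nodes
  't'-branch (ta): 2 nodes
  'v'-branch (venmimi): 7 nodes
Sum: 62

62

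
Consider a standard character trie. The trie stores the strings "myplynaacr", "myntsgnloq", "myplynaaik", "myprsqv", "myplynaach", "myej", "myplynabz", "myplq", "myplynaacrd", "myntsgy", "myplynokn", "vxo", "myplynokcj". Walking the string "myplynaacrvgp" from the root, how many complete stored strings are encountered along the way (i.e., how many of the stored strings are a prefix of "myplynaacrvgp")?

1

Traverse "myplynaacrvgp" character by character; count nodes along the way that are marked as word ends.
Prefixes of the query that are stored words: "myplynaacr"
Count: 1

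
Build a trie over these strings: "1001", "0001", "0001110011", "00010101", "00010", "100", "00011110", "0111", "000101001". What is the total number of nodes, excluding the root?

25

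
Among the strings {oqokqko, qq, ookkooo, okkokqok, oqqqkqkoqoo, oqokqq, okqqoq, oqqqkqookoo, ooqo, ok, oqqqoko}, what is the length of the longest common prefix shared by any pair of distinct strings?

6

Equivalently: take the maximum, over all pairs, of their longest common prefix length.
e.g. "oqqqkqkoqoo" and "oqqqkqookoo" share the prefix "oqqqkq" of length 6; no pair shares a longer one.
Longest shared-prefix length: 6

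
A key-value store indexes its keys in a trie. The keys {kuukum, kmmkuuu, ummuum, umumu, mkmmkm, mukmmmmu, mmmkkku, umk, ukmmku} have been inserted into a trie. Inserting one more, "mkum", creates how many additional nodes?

2

The longest prefix of "mkum" already in the trie is "mk" (length 2).
So 4 − 2 = 2 new nodes.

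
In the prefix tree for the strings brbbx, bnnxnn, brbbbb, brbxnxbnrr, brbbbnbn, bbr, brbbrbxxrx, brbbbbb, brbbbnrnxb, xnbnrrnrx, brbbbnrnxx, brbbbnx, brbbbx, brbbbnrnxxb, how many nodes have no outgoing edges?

Leaves are exactly the stored words that no other stored word extends.
Those words: "bbr", "bnnxnn", "brbbbbb", "brbbbnbn", "brbbbnrnxb", "brbbbnrnxxb", "brbbbnx", "brbbbx", "brbbrbxxrx", "brbbx", "brbxnxbnrr", "xnbnrrnrx"
Leaf count: 12

12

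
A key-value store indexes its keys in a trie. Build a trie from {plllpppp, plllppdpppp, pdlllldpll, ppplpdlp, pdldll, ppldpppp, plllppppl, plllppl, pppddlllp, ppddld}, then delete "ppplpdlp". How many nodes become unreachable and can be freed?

5

A node on "ppplpdlp"'s path can go only if nothing else ends at it or branches off below it.
The suffix "lpdlp" (5 nodes) is used only by "ppplpdlp"; the node for "ppp" still has the child "d", so pruning stops there.
Nodes removed: 5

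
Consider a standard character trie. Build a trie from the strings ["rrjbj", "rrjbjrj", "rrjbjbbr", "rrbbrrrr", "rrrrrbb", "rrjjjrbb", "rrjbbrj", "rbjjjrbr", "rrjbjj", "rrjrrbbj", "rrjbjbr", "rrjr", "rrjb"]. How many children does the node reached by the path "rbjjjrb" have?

1

Follow the path "rbjjjrb" to its node, then look at its outgoing edges.
Distinct next characters after "rbjjjrb": r.
That node has 1 child edge.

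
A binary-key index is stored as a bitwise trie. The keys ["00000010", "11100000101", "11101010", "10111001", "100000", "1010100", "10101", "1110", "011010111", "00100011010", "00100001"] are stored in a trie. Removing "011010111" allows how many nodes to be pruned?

8

After clearing the end-marker at "011010111", prune upward until reaching a node still needed by another word.
The suffix "11010111" (8 nodes) is used only by "011010111"; the node for "0" still has the child "0", so pruning stops there.
Nodes removed: 8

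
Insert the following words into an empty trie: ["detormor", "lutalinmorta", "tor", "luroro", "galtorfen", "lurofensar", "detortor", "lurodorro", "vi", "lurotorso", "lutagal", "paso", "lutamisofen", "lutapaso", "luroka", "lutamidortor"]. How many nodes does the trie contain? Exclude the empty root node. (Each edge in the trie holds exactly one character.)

Insert word by word; a character creates a node only if that edge doesn't already exist:
  "detormor" → 8 new (d, e, t, o, r, m, o, r)
  "lutalinmorta" → 12 new (l, u, t, a, l, i, n, m, o, r, t, a)
  "tor" → 3 new (t, o, r)
  "luroro" → prefix "lu" already present; 4 new (r, o, r, o)
  "galtorfen" → 9 new (g, a, l, t, o, r, f, e, n)
  "lurofensar" → prefix "luro" already present; 6 new (f, e, n, s, a, r)
  "detortor" → prefix "detor" already present; 3 new (t, o, r)
  "lurodorro" → prefix "luro" already present; 5 new (d, o, r, r, o)
  "vi" → 2 new (v, i)
  "lurotorso" → prefix "luro" already present; 5 new (t, o, r, s, o)
  "lutagal" → prefix "luta" already present; 3 new (g, a, l)
  "paso" → 4 new (p, a, s, o)
  "lutamisofen" → prefix "luta" already present; 7 new (m, i, s, o, f, e, n)
  "lutapaso" → prefix "luta" already present; 4 new (p, a, s, o)
  "luroka" → prefix "luro" already present; 2 new (k, a)
  "lutamidortor" → prefix "lutami" already present; 6 new (d, o, r, t, o, r)
Total nodes = 8 + 12 + 3 + 4 + 9 + 6 + 3 + 5 + 2 + 5 + 3 + 4 + 7 + 4 + 2 + 6 = 83

83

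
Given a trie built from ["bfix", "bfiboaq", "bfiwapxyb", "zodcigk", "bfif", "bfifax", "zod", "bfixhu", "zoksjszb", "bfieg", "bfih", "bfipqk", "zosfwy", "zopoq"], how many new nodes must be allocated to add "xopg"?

No existing word starts with "x", so every character of "xopg" needs a new node.
4 − 0 = 4 new nodes.

4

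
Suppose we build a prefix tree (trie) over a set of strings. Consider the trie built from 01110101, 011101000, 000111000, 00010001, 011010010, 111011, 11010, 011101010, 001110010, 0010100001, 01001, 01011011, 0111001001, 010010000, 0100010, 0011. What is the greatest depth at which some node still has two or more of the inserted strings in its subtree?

8

Equivalently: take the maximum, over all pairs, of their longest common prefix length.
e.g. "01110101" and "011101010" share the prefix "01110101" of length 8; no pair shares a longer one.
Longest shared-prefix length: 8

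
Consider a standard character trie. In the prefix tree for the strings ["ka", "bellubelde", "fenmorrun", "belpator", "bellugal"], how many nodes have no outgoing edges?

5

Leaves are exactly the stored words that no other stored word extends.
Those words: "bellubelde", "bellugal", "belpator", "fenmorrun", "ka"
Leaf count: 5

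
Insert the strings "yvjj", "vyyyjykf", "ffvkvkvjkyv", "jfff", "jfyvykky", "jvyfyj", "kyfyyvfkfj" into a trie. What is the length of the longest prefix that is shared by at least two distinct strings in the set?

Equivalently: take the maximum, over all pairs, of their longest common prefix length.
e.g. "jfff" and "jfyvykky" share the prefix "jf" of length 2; no pair shares a longer one.
Longest shared-prefix length: 2

2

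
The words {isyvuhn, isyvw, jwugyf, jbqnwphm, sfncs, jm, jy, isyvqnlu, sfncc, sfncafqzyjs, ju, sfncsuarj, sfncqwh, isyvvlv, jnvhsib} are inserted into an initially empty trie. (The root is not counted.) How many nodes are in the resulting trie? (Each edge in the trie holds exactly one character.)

For each word, the new-node count is its length minus the longest prefix already in the trie:
  "isyvuhn" → 7 new (i, s, y, v, u, h, n)
  "isyvw" → prefix "isyv" already present; 1 new (w)
  "jwugyf" → 6 new (j, w, u, g, y, f)
  "jbqnwphm" → prefix "j" already present; 7 new (b, q, n, w, p, h, m)
  "sfncs" → 5 new (s, f, n, c, s)
  "jm" → prefix "j" already present; 1 new (m)
  "jy" → prefix "j" already present; 1 new (y)
  "isyvqnlu" → prefix "isyv" already present; 4 new (q, n, l, u)
  "sfncc" → prefix "sfnc" already present; 1 new (c)
  "sfncafqzyjs" → prefix "sfnc" already present; 7 new (a, f, q, z, y, j, s)
  "ju" → prefix "j" already present; 1 new (u)
  "sfncsuarj" → prefix "sfncs" already present; 4 new (u, a, r, j)
  "sfncqwh" → prefix "sfnc" already present; 3 new (q, w, h)
  "isyvvlv" → prefix "isyv" already present; 3 new (v, l, v)
  "jnvhsib" → prefix "j" already present; 6 new (n, v, h, s, i, b)
Total nodes = 7 + 1 + 6 + 7 + 5 + 1 + 1 + 4 + 1 + 7 + 1 + 4 + 3 + 3 + 6 = 57

57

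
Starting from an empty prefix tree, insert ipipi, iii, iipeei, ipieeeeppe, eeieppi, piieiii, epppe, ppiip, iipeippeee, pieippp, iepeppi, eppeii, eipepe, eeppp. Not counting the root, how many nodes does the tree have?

68

Count nodes per top-level branch (shared prefixes stored once):
  'e'-branch (eeieppi, eeppp, eipepe, eppeii, epppe): 22 nodes
  'i'-branch (iepeppi, iii, iipeei, iipeippeee, ipieeeeppe, ipipi): 30 nodes
  'p'-branch (pieippp, piieiii, ppiip): 16 nodes
Sum: 68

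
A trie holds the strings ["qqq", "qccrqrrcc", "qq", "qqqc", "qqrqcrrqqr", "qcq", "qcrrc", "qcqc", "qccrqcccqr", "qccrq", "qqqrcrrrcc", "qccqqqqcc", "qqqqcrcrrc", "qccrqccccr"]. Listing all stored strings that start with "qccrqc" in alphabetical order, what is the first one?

qccrqccccr

Filter for "qccrqc…" and sort: "qccrqccccr", "qccrqcccqr"
Position 1: qccrqccccr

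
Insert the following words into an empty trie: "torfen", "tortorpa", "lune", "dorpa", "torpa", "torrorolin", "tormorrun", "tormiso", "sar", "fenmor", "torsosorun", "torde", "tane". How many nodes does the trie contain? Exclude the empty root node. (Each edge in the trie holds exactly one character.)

For each word, the new-node count is its length minus the longest prefix already in the trie:
  "torfen" → 6 new (t, o, r, f, e, n)
  "tortorpa" → prefix "tor" already present; 5 new (t, o, r, p, a)
  "lune" → 4 new (l, u, n, e)
  "dorpa" → 5 new (d, o, r, p, a)
  "torpa" → prefix "tor" already present; 2 new (p, a)
  "torrorolin" → prefix "tor" already present; 7 new (r, o, r, o, l, i, n)
  "tormorrun" → prefix "tor" already present; 6 new (m, o, r, r, u, n)
  "tormiso" → prefix "torm" already present; 3 new (i, s, o)
  "sar" → 3 new (s, a, r)
  "fenmor" → 6 new (f, e, n, m, o, r)
  "torsosorun" → prefix "tor" already present; 7 new (s, o, s, o, r, u, n)
  "torde" → prefix "tor" already present; 2 new (d, e)
  "tane" → prefix "t" already present; 3 new (a, n, e)
Total nodes = 6 + 5 + 4 + 5 + 2 + 7 + 6 + 3 + 3 + 6 + 7 + 2 + 3 = 59

59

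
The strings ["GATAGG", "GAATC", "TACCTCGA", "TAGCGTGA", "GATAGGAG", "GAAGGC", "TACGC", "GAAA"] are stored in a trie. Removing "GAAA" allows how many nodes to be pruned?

After clearing the end-marker at "GAAA", prune upward until reaching a node still needed by another word.
The suffix "A" (1 node) is used only by "GAAA"; the node for "GAA" still has the child "T", so pruning stops there.
Nodes removed: 1

1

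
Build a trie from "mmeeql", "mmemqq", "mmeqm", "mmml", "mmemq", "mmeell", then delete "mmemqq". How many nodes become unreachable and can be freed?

1

Walk "mmemqq" from the leaf back toward the root, removing each node that no remaining word uses.
The suffix "q" (1 node) is used only by "mmemqq"; "mmemq" is itself a stored word, so pruning stops there.
Nodes removed: 1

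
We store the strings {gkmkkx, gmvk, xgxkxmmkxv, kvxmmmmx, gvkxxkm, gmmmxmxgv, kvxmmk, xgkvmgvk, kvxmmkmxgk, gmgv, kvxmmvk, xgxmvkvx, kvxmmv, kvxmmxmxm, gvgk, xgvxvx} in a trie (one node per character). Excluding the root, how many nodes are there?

For each word, the new-node count is its length minus the longest prefix already in the trie:
  "gkmkkx" → 6 new (g, k, m, k, k, x)
  "gmvk" → prefix "g" already present; 3 new (m, v, k)
  "xgxkxmmkxv" → 10 new (x, g, x, k, x, m, m, k, x, v)
  "kvxmmmmx" → 8 new (k, v, x, m, m, m, m, x)
  "gvkxxkm" → prefix "g" already present; 6 new (v, k, x, x, k, m)
  "gmmmxmxgv" → prefix "gm" already present; 7 new (m, m, x, m, x, g, v)
  "kvxmmk" → prefix "kvxmm" already present; 1 new (k)
  "xgkvmgvk" → prefix "xg" already present; 6 new (k, v, m, g, v, k)
  "kvxmmkmxgk" → prefix "kvxmmk" already present; 4 new (m, x, g, k)
  "gmgv" → prefix "gm" already present; 2 new (g, v)
  "kvxmmvk" → prefix "kvxmm" already present; 2 new (v, k)
  "xgxmvkvx" → prefix "xgx" already present; 5 new (m, v, k, v, x)
  "kvxmmv" → prefix "kvxmmv" already present; 0 new (none)
  "kvxmmxmxm" → prefix "kvxmm" already present; 4 new (x, m, x, m)
  "gvgk" → prefix "gv" already present; 2 new (g, k)
  "xgvxvx" → prefix "xg" already present; 4 new (v, x, v, x)
Total nodes = 6 + 3 + 10 + 8 + 6 + 7 + 1 + 6 + 4 + 2 + 2 + 5 + 0 + 4 + 2 + 4 = 70

70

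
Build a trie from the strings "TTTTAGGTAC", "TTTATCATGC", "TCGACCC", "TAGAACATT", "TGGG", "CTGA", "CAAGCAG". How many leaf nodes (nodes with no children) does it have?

A leaf is a node with no children — equivalently, the end of a word that is not a proper prefix of any other stored word.
Those words: "CAAGCAG", "CTGA", "TAGAACATT", "TCGACCC", "TGGG", "TTTATCATGC", "TTTTAGGTAC"
Leaf count: 7

7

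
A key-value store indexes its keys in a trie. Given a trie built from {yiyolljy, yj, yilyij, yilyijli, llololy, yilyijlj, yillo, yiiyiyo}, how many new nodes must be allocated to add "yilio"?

2

"yil" is already a path in the trie; the remaining "io" must be added.
New nodes needed: |"yilio"| − 3 = 5 − 3 = 2.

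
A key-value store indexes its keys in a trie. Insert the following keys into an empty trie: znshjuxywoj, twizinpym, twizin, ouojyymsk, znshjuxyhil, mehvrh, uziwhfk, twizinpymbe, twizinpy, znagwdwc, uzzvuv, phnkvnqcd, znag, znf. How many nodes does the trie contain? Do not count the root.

67

Trace insertions, counting only characters that open a new branch:
  "znshjuxywoj" → 11 new (z, n, s, h, j, u, x, y, w, o, j)
  "twizinpym" → 9 new (t, w, i, z, i, n, p, y, m)
  "twizin" → prefix "twizin" already present; 0 new (none)
  "ouojyymsk" → 9 new (o, u, o, j, y, y, m, s, k)
  "znshjuxyhil" → prefix "znshjuxy" already present; 3 new (h, i, l)
  "mehvrh" → 6 new (m, e, h, v, r, h)
  "uziwhfk" → 7 new (u, z, i, w, h, f, k)
  "twizinpymbe" → prefix "twizinpym" already present; 2 new (b, e)
  "twizinpy" → prefix "twizinpy" already present; 0 new (none)
  "znagwdwc" → prefix "zn" already present; 6 new (a, g, w, d, w, c)
  "uzzvuv" → prefix "uz" already present; 4 new (z, v, u, v)
  "phnkvnqcd" → 9 new (p, h, n, k, v, n, q, c, d)
  "znag" → prefix "znag" already present; 0 new (none)
  "znf" → prefix "zn" already present; 1 new (f)
Total nodes = 11 + 9 + 0 + 9 + 3 + 6 + 7 + 2 + 0 + 6 + 4 + 9 + 0 + 1 = 67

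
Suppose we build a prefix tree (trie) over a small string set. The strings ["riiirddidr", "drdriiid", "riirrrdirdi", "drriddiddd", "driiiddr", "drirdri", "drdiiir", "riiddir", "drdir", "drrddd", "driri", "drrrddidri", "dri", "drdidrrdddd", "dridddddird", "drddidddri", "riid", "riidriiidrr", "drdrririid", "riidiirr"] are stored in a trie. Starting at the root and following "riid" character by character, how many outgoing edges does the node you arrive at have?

3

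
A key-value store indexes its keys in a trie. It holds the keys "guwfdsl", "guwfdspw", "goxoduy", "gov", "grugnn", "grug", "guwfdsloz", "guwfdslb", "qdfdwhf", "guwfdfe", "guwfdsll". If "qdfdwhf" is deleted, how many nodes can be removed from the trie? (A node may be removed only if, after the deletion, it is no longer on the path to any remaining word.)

7

After clearing the end-marker at "qdfdwhf", prune upward until reaching a node still needed by another word.
No other word shares any prefix with "qdfdwhf", so all 7 of its nodes go.
Nodes removed: 7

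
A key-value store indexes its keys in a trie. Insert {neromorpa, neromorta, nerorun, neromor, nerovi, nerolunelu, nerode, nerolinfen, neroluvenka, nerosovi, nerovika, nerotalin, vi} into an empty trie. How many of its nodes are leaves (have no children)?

11

A leaf is a node with no children — equivalently, the end of a word that is not a proper prefix of any other stored word.
Those words: "nerode", "nerolinfen", "nerolunelu", "neroluvenka", "neromorpa", "neromorta", "nerorun", "nerosovi", "nerotalin", "nerovika", "vi"
Leaf count: 11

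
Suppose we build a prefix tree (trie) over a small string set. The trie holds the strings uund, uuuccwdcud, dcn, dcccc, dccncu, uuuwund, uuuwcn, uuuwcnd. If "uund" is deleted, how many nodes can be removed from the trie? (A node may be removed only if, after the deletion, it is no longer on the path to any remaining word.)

2

Walk "uund" from the leaf back toward the root, removing each node that no remaining word uses.
The suffix "nd" (2 nodes) is used only by "uund"; the node for "uu" still has the child "u", so pruning stops there.
Nodes removed: 2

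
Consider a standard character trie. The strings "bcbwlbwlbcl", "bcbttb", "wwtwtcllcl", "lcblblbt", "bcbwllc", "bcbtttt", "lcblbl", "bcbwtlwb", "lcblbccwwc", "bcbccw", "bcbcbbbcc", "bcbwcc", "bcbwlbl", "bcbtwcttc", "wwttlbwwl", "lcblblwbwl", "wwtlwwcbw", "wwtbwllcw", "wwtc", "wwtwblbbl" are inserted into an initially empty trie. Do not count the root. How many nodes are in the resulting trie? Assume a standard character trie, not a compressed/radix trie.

89

For each word, the new-node count is its length minus the longest prefix already in the trie:
  "bcbwlbwlbcl" → 11 new (b, c, b, w, l, b, w, l, b, c, l)
  "bcbttb" → prefix "bcb" already present; 3 new (t, t, b)
  "wwtwtcllcl" → 10 new (w, w, t, w, t, c, l, l, c, l)
  "lcblblbt" → 8 new (l, c, b, l, b, l, b, t)
  "bcbwllc" → prefix "bcbwl" already present; 2 new (l, c)
  "bcbtttt" → prefix "bcbtt" already present; 2 new (t, t)
  "lcblbl" → prefix "lcblbl" already present; 0 new (none)
  "bcbwtlwb" → prefix "bcbw" already present; 4 new (t, l, w, b)
  "lcblbccwwc" → prefix "lcblb" already present; 5 new (c, c, w, w, c)
  "bcbccw" → prefix "bcb" already present; 3 new (c, c, w)
  "bcbcbbbcc" → prefix "bcbc" already present; 5 new (b, b, b, c, c)
  "bcbwcc" → prefix "bcbw" already present; 2 new (c, c)
  "bcbwlbl" → prefix "bcbwlb" already present; 1 new (l)
  "bcbtwcttc" → prefix "bcbt" already present; 5 new (w, c, t, t, c)
  "wwttlbwwl" → prefix "wwt" already present; 6 new (t, l, b, w, w, l)
  "lcblblwbwl" → prefix "lcblbl" already present; 4 new (w, b, w, l)
  "wwtlwwcbw" → prefix "wwt" already present; 6 new (l, w, w, c, b, w)
  "wwtbwllcw" → prefix "wwt" already present; 6 new (b, w, l, l, c, w)
  "wwtc" → prefix "wwt" already present; 1 new (c)
  "wwtwblbbl" → prefix "wwtw" already present; 5 new (b, l, b, b, l)
Total nodes = 11 + 3 + 10 + 8 + 2 + 2 + 0 + 4 + 5 + 3 + 5 + 2 + 1 + 5 + 6 + 4 + 6 + 6 + 1 + 5 = 89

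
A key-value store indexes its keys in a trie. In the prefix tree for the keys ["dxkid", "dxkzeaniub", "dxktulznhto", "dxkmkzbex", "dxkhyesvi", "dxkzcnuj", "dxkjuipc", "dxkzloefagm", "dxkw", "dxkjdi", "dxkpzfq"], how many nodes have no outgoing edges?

Leaves are exactly the stored words that no other stored word extends.
Those words: "dxkhyesvi", "dxkid", "dxkjdi", "dxkjuipc", "dxkmkzbex", "dxkpzfq", "dxktulznhto", "dxkw", "dxkzcnuj", "dxkzeaniub", "dxkzloefagm"
Leaf count: 11

11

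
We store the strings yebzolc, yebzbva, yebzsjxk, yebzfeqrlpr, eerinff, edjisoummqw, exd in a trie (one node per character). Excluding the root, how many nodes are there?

Count nodes per top-level branch (shared prefixes stored once):
  'e'-branch (edjisoummqw, eerinff, exd): 19 nodes
  'y'-branch (yebzbva, yebzfeqrlpr, yebzolc, yebzsjxk): 21 nodes
Sum: 40

40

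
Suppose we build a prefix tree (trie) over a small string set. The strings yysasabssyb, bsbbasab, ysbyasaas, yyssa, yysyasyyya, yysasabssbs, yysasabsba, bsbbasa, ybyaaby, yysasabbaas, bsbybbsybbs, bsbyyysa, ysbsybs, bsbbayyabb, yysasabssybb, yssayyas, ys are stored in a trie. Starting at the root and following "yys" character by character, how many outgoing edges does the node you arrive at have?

Follow the path "yys" to its node, then look at its outgoing edges.
Distinct next characters after "yys": a, s, y.
That node has 3 child edges.

3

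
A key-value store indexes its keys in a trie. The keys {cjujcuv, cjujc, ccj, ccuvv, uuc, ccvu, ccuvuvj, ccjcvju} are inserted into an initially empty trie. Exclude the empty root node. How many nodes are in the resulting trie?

For each word, the new-node count is its length minus the longest prefix already in the trie:
  "cjujcuv" → 7 new (c, j, u, j, c, u, v)
  "cjujc" → prefix "cjujc" already present; 0 new (none)
  "ccj" → prefix "c" already present; 2 new (c, j)
  "ccuvv" → prefix "cc" already present; 3 new (u, v, v)
  "uuc" → 3 new (u, u, c)
  "ccvu" → prefix "cc" already present; 2 new (v, u)
  "ccuvuvj" → prefix "ccuv" already present; 3 new (u, v, j)
  "ccjcvju" → prefix "ccj" already present; 4 new (c, v, j, u)
Total nodes = 7 + 0 + 2 + 3 + 3 + 2 + 3 + 4 = 24

24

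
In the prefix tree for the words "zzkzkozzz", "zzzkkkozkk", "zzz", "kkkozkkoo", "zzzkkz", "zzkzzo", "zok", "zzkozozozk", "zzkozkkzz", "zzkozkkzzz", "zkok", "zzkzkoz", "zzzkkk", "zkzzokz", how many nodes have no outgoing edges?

10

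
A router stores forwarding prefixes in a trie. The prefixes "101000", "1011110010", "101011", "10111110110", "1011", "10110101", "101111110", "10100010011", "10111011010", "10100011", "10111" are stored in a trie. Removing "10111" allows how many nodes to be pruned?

After clearing the end-marker at "10111", prune upward until reaching a node still needed by another word.
Every node on "10111" is still needed (e.g. by "1011110010"), so nothing is freed.
Nodes removed: 0

0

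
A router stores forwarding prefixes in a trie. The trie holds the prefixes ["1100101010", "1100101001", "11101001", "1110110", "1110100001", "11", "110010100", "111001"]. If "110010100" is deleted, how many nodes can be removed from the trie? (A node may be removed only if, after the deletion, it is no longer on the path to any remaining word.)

Walk "110010100" from the leaf back toward the root, removing each node that no remaining word uses.
Every node on "110010100" is still needed (e.g. by "1100101001"), so nothing is freed.
Nodes removed: 0

0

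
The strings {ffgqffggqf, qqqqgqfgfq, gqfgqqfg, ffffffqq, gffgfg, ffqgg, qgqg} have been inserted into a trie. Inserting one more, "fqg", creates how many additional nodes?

2

Walking "fqg" from the root, the first 1 characters ("f") follow existing edges; "q" is the first miss.
So 3 − 1 = 2 new nodes.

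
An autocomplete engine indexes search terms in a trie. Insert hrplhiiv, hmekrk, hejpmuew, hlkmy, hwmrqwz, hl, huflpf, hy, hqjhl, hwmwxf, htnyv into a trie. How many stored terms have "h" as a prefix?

Filter for entries beginning with "h":
Matches: "hejpmuew", "hl", "hlkmy", "hmekrk", "hqjhl", "hrplhiiv", "htnyv", "huflpf", "hwmrqwz", "hwmwxf", "hy"
Count: 11

11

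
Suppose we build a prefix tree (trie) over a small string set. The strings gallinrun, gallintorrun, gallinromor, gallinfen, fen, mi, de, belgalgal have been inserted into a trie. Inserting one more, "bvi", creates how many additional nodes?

2

Walking "bvi" from the root, the first 1 characters ("b") follow existing edges; "v" is the first miss.
New nodes needed: |"bvi"| − 1 = 3 − 1 = 2.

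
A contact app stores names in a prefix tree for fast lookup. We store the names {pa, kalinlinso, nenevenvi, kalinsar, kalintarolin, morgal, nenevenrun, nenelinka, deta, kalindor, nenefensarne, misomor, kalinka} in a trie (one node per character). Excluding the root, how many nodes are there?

68

Trace insertions, counting only characters that open a new branch:
  "pa" → 2 new (p, a)
  "kalinlinso" → 10 new (k, a, l, i, n, l, i, n, s, o)
  "nenevenvi" → 9 new (n, e, n, e, v, e, n, v, i)
  "kalinsar" → prefix "kalin" already present; 3 new (s, a, r)
  "kalintarolin" → prefix "kalin" already present; 7 new (t, a, r, o, l, i, n)
  "morgal" → 6 new (m, o, r, g, a, l)
  "nenevenrun" → prefix "neneven" already present; 3 new (r, u, n)
  "nenelinka" → prefix "nene" already present; 5 new (l, i, n, k, a)
  "deta" → 4 new (d, e, t, a)
  "kalindor" → prefix "kalin" already present; 3 new (d, o, r)
  "nenefensarne" → prefix "nene" already present; 8 new (f, e, n, s, a, r, n, e)
  "misomor" → prefix "m" already present; 6 new (i, s, o, m, o, r)
  "kalinka" → prefix "kalin" already present; 2 new (k, a)
Total nodes = 2 + 10 + 9 + 3 + 7 + 6 + 3 + 5 + 4 + 3 + 8 + 6 + 2 = 68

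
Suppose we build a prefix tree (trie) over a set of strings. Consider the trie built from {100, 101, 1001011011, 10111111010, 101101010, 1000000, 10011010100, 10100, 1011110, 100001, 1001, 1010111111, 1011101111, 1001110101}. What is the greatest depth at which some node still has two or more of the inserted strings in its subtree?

6

Equivalently: take the maximum, over all pairs, of their longest common prefix length.
e.g. "1011110" and "10111111010" share the prefix "101111" of length 6; no pair shares a longer one.
Longest shared-prefix length: 6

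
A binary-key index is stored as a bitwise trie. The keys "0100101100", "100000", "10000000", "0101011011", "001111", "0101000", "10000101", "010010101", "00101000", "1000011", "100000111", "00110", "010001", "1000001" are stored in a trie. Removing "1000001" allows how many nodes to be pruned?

After clearing the end-marker at "1000001", prune upward until reaching a node still needed by another word.
Every node on "1000001" is still needed (e.g. by "100000111"), so nothing is freed.
Nodes removed: 0

0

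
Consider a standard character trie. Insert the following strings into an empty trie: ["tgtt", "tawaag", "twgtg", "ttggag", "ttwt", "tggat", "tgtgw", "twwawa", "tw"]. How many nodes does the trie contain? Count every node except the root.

Trie structure (* marks end of a word):
(root)
└─ t
   ├─ a
   │  └─ w
   │     └─ a
   │        └─ a
   │           └─ g *
   ├─ g
   │  ├─ g
   │  │  └─ a
   │  │     └─ t *
   │  └─ t
   │     ├─ g
   │     │  └─ w *
   │     └─ t *
   ├─ t
   │  ├─ g
   │  │  └─ g
   │  │     └─ a
   │  │        └─ g *
   │  └─ w
   │     └─ t *
   └─ w *
      ├─ g
      │  └─ t
      │     └─ g *
      └─ w
         └─ a
            └─ w
               └─ a *
Counting every labelled node above: 29.

29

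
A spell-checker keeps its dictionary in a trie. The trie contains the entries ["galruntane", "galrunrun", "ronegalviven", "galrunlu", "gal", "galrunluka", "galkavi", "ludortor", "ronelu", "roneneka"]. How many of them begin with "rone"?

3

Traverse to the node for "rone", then collect every word in that subtree.
Words under "rone": ronegalviven, ronelu, roneneka
Count: 3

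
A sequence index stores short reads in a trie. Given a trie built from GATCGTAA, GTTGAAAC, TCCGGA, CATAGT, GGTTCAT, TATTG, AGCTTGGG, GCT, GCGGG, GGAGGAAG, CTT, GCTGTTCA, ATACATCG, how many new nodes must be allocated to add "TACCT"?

The longest prefix of "TACCT" already in the trie is "TA" (length 2).
New nodes needed: |"TACCT"| − 2 = 5 − 2 = 3.

3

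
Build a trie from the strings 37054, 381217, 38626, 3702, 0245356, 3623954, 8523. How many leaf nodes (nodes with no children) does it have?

7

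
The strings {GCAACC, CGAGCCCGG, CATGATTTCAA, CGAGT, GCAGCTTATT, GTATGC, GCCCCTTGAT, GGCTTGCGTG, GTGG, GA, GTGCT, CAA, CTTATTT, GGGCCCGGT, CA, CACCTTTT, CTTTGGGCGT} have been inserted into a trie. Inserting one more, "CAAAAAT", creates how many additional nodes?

4

Walking "CAAAAAT" from the root, the first 3 characters ("CAA") follow existing edges; "A" is the first miss.
New nodes needed: |"CAAAAAT"| − 3 = 7 − 3 = 4.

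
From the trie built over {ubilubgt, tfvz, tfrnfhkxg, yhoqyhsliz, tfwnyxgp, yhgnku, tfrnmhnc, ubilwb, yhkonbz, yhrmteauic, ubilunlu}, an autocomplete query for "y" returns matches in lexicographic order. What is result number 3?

Filter for "y…" and sort: "yhgnku", "yhkonbz", "yhoqyhsliz", "yhrmteauic"
The 3rd is yhoqyhsliz.

yhoqyhsliz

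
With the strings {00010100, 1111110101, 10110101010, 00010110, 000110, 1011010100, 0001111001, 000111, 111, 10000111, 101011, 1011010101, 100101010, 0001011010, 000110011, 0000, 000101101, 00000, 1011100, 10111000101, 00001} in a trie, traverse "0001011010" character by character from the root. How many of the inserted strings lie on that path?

Check each prefix of "0001011010" against the stored set — each match is an end-marker on the path.
Prefixes of the query that are stored words: "00010110", "000101101", "0001011010"
Count: 3

3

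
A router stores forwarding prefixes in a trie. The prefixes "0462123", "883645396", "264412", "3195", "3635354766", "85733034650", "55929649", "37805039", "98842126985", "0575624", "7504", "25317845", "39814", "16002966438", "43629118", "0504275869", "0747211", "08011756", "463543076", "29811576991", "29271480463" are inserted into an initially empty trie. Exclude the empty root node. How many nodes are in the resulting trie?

Count nodes per top-level branch (shared prefixes stored once):
  '0'-branch (0462123, 0504275869, 0575624, 0747211, 08011756): 34 nodes
  '1'-branch (16002966438): 11 nodes
  '2'-branch (25317845, 264412, 29271480463, 29811576991): 32 nodes
  '3'-branch (3195, 3635354766, 37805039, 39814): 24 nodes
  '4'-branch (43629118, 463543076): 16 nodes
  '5'-branch (55929649): 8 nodes
  '7'-branch (7504): 4 nodes
  '8'-branch (85733034650, 883645396): 19 nodes
  '9'-branch (98842126985): 11 nodes
Sum: 159

159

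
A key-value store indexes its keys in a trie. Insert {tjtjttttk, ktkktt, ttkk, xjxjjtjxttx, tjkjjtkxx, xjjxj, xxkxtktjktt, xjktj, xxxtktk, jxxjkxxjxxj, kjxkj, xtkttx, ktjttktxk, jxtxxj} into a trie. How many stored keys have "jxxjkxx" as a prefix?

Walk to "jxxjkxx"; the words in its subtree are exactly those with that prefix.
Words under "jxxjkxx": jxxjkxxjxxj
Count: 1

1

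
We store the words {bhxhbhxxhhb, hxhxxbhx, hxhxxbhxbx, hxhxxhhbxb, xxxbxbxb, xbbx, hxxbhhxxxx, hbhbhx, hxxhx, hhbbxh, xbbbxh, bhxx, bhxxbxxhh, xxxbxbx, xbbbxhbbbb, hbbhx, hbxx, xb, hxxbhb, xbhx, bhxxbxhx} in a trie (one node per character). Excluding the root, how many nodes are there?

80

Trace insertions, counting only characters that open a new branch:
  "bhxhbhxxhhb" → 11 new (b, h, x, h, b, h, x, x, h, h, b)
  "hxhxxbhx" → 8 new (h, x, h, x, x, b, h, x)
  "hxhxxbhxbx" → prefix "hxhxxbhx" already present; 2 new (b, x)
  "hxhxxhhbxb" → prefix "hxhxx" already present; 5 new (h, h, b, x, b)
  "xxxbxbxb" → 8 new (x, x, x, b, x, b, x, b)
  "xbbx" → prefix "x" already present; 3 new (b, b, x)
  "hxxbhhxxxx" → prefix "hx" already present; 8 new (x, b, h, h, x, x, x, x)
  "hbhbhx" → prefix "h" already present; 5 new (b, h, b, h, x)
  "hxxhx" → prefix "hxx" already present; 2 new (h, x)
  "hhbbxh" → prefix "h" already present; 5 new (h, b, b, x, h)
  "xbbbxh" → prefix "xbb" already present; 3 new (b, x, h)
  "bhxx" → prefix "bhx" already present; 1 new (x)
  "bhxxbxxhh" → prefix "bhxx" already present; 5 new (b, x, x, h, h)
  "xxxbxbx" → prefix "xxxbxbx" already present; 0 new (none)
  "xbbbxhbbbb" → prefix "xbbbxh" already present; 4 new (b, b, b, b)
  "hbbhx" → prefix "hb" already present; 3 new (b, h, x)
  "hbxx" → prefix "hb" already present; 2 new (x, x)
  "xb" → prefix "xb" already present; 0 new (none)
  "hxxbhb" → prefix "hxxbh" already present; 1 new (b)
  "xbhx" → prefix "xb" already present; 2 new (h, x)
  "bhxxbxhx" → prefix "bhxxbx" already present; 2 new (h, x)
Total nodes = 11 + 8 + 2 + 5 + 8 + 3 + 8 + 5 + 2 + 5 + 3 + 1 + 5 + 0 + 4 + 3 + 2 + 0 + 1 + 2 + 2 = 80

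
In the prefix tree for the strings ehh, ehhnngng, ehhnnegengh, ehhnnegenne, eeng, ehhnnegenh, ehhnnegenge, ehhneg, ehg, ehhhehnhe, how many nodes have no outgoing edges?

A leaf is a node with no children — equivalently, the end of a word that is not a proper prefix of any other stored word.
Those words: "eeng", "ehg", "ehhhehnhe", "ehhneg", "ehhnnegenge", "ehhnnegengh", "ehhnnegenh", "ehhnnegenne", "ehhnngng"
Leaf count: 9

9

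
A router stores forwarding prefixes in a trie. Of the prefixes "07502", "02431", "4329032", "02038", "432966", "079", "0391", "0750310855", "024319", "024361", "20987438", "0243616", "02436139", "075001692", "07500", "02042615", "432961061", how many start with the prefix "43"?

Filter for entries beginning with "43":
Matches: "4329032", "432961061", "432966"
Count: 3

3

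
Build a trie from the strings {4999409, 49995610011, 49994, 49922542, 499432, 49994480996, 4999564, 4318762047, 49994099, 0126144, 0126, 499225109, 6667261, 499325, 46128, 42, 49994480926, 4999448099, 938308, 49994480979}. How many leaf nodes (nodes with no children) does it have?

A leaf is a node with no children — equivalently, the end of a word that is not a proper prefix of any other stored word.
Those words: "0126144", "42", "4318762047", "46128", "499225109", "49922542", "499325", "499432", "49994099", "49994480926", "49994480979", "49994480996", "49995610011", "4999564", "6667261", "938308"
Leaf count: 16

16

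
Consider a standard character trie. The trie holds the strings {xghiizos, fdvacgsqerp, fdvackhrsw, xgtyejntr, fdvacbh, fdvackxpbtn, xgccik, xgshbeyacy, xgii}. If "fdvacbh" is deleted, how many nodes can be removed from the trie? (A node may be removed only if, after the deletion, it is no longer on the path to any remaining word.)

After clearing the end-marker at "fdvacbh", prune upward until reaching a node still needed by another word.
The suffix "bh" (2 nodes) is used only by "fdvacbh"; the node for "fdvac" still has the child "g", so pruning stops there.
Nodes removed: 2

2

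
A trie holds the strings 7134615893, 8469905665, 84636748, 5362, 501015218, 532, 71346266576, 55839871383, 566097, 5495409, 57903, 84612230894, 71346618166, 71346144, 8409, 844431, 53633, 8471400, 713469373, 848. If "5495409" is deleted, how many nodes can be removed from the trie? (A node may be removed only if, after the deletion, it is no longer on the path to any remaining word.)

Walk "5495409" from the leaf back toward the root, removing each node that no remaining word uses.
The suffix "495409" (6 nodes) is used only by "5495409"; the node for "5" still has the child "3", so pruning stops there.
Nodes removed: 6

6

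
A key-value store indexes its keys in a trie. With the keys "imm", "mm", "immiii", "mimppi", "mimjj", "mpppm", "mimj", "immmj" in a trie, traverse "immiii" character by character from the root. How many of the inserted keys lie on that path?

2

Walk "immiii" from the root; an end-of-word marker is hit whenever a stored word is a prefix of "immiii".
Prefixes of the query that are stored words: "imm", "immiii"
Count: 2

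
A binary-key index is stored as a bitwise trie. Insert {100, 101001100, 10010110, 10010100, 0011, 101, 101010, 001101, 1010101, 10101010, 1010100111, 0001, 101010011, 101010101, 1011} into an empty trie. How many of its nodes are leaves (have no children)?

A leaf is a node with no children — equivalently, the end of a word that is not a proper prefix of any other stored word.
Those words: "0001", "001101", "10010100", "10010110", "101001100", "1010100111", "101010101", "1011"
Leaf count: 8

8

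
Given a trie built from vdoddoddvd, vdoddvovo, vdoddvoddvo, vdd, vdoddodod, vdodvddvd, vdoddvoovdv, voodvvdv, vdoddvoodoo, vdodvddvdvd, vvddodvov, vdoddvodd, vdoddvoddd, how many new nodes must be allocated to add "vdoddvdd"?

Walking "vdoddvdd" from the root, the first 6 characters ("vdoddv") follow existing edges; "d" is the first miss.
Each of the 2 remaining characters creates one node.

2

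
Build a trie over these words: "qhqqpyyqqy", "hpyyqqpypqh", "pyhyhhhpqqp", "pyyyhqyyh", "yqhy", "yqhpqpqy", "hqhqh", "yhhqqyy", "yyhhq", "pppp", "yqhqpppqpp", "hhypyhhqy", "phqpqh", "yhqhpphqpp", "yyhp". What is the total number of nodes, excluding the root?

For each word, the new-node count is its length minus the longest prefix already in the trie:
  "qhqqpyyqqy" → 10 new (q, h, q, q, p, y, y, q, q, y)
  "hpyyqqpypqh" → 11 new (h, p, y, y, q, q, p, y, p, q, h)
  "pyhyhhhpqqp" → 11 new (p, y, h, y, h, h, h, p, q, q, p)
  "pyyyhqyyh" → prefix "py" already present; 7 new (y, y, h, q, y, y, h)
  "yqhy" → 4 new (y, q, h, y)
  "yqhpqpqy" → prefix "yqh" already present; 5 new (p, q, p, q, y)
  "hqhqh" → prefix "h" already present; 4 new (q, h, q, h)
  "yhhqqyy" → prefix "y" already present; 6 new (h, h, q, q, y, y)
  "yyhhq" → prefix "y" already present; 4 new (y, h, h, q)
  "pppp" → prefix "p" already present; 3 new (p, p, p)
  "yqhqpppqpp" → prefix "yqh" already present; 7 new (q, p, p, p, q, p, p)
  "hhypyhhqy" → prefix "h" already present; 8 new (h, y, p, y, h, h, q, y)
  "phqpqh" → prefix "p" already present; 5 new (h, q, p, q, h)
  "yhqhpphqpp" → prefix "yh" already present; 8 new (q, h, p, p, h, q, p, p)
  "yyhp" → prefix "yyh" already present; 1 new (p)
Total nodes = 10 + 11 + 11 + 7 + 4 + 5 + 4 + 6 + 4 + 3 + 7 + 8 + 5 + 8 + 1 = 94

94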